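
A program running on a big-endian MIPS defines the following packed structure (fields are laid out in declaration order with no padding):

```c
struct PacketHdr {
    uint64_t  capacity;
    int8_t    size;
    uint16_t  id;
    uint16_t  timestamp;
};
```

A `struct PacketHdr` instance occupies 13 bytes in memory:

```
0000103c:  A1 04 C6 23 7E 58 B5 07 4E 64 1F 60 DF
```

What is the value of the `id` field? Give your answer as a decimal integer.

25631

`id` follows `capacity` (8 B), `size` (1 B), so it starts at offset 8 + 1 = 9 and occupies 2 bytes.
Bytes at offsets 9..10: 64 1F.
Big-endian stores the most-significant byte at the lowest address.
The bytes are already most-significant first: 0x641F.
0x641F = 25631.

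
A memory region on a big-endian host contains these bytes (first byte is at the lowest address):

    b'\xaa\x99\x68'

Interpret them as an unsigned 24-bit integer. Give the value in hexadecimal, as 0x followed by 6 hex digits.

In big-endian order the high byte comes first in memory.
The bytes are already most-significant first: 0xAA9968.

0xAA9968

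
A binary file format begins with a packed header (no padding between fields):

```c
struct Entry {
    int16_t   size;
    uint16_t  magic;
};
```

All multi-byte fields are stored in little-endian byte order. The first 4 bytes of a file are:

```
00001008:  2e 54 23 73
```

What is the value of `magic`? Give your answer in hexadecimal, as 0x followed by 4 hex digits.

`magic` follows `size` (2 bytes), so it starts at byte offset 2 and occupies 2 bytes.
Bytes at offsets 2..3: 23 73.
Little-endian stores the least-significant byte at the lowest address.
Reassemble most-significant byte first: 73 23 → 0x7323.

0x7323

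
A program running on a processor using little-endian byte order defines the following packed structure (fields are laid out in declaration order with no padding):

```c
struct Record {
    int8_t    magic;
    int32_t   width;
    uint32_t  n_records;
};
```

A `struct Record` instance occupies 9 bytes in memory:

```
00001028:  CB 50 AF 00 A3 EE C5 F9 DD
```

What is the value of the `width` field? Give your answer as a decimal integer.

-1560236208

`width` follows `magic` (1 byte), so it starts at byte offset 1 and occupies 4 bytes.
Bytes at offsets 1..4: 50 AF 00 A3.
Little-endian: lowest address holds the least-significant byte.
Reassemble most-significant byte first: A3 00 AF 50 → 0xA300AF50.
Top bit is set, so as a signed 32-bit value this is 0xA300AF50 − 2^32 = -1560236208.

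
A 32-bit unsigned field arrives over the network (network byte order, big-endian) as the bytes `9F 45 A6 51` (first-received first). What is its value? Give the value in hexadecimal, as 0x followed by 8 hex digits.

0x9F45A651

Big-endian: lowest address holds the most-significant byte.
The bytes are already most-significant first: 0x9F45A651.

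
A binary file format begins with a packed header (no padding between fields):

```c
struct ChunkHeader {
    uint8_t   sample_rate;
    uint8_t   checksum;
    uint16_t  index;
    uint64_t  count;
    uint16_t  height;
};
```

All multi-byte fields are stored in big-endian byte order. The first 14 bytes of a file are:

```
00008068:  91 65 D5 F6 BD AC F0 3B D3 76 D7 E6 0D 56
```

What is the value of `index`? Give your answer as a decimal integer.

`index` follows `sample_rate` (1 B), `checksum` (1 B), so it starts at offset 1 + 1 = 2 and occupies 2 bytes.
Bytes at offsets 2..3: D5 F6.
In big-endian order the high byte comes first in memory.
The bytes are already most-significant first: 0xD5F6.
0xD5F6 = 54774.

54774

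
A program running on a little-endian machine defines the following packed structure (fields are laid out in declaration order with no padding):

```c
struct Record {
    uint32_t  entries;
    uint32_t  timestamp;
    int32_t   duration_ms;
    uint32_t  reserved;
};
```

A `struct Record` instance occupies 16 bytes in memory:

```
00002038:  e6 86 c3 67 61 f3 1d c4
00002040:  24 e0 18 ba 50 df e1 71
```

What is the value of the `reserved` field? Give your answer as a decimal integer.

1910628176

`reserved` follows `entries` (4 B), `timestamp` (4 B), `duration_ms` (4 B), so it starts at offset 4 + 4 + 4 = 12 and occupies 4 bytes.
Bytes at offsets 12..15: 50 DF E1 71.
Little-endian stores the least-significant byte at the lowest address.
Reassemble most-significant byte first: 71 E1 DF 50 → 0x71E1DF50.
0x71E1DF50 = 1910628176.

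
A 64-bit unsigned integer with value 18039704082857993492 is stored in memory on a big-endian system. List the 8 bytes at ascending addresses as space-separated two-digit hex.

FA 59 E7 48 EF EA 25 14

18039704082857993492 in hexadecimal, padded to 64 bits, is 0xFA59E748EFEA2514.
Split into bytes (most-significant first): FA 59 E7 48 EF EA 25 14.
Big-endian: lowest address holds the most-significant byte.
So the memory order matches the most-significant-first order: FA 59 E7 48 EF EA 25 14.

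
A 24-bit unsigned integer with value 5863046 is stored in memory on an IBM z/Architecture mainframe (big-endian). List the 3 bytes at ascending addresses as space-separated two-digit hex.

5863046 in hexadecimal, padded to 24 bits, is 0x597686.
Split into bytes (most-significant first): 59 76 86.
Big-endian: lowest address holds the most-significant byte.
So the memory order matches the most-significant-first order: 59 76 86.

59 76 86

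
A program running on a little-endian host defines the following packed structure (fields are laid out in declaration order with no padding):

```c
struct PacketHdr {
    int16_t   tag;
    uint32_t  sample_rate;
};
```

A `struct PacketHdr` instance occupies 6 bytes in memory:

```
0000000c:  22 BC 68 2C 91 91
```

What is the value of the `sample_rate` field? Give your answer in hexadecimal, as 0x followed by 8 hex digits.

0x91912C68

`sample_rate` follows `tag` (2 bytes), so it starts at byte offset 2 and occupies 4 bytes.
Bytes at offsets 2..5: 68 2C 91 91.
Little-endian: lowest address holds the least-significant byte.
Reassemble most-significant byte first: 91 91 2C 68 → 0x91912C68.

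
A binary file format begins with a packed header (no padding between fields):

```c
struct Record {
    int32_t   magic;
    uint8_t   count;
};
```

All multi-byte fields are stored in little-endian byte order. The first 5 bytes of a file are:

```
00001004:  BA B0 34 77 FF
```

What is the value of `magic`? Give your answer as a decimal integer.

1999941818

`magic` is the first field, at byte offset 0, occupying 4 bytes.
Bytes at offsets 0..3: BA B0 34 77.
In little-endian order the low byte comes first in memory.
Reassemble most-significant byte first: 77 34 B0 BA → 0x7734B0BA.
0x7734B0BA = 1999941818.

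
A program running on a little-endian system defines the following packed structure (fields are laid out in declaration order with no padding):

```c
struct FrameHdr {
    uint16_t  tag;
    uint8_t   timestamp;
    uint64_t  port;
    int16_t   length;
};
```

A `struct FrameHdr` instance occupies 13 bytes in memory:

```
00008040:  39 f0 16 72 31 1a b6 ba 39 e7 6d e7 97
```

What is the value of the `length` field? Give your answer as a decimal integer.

`length` follows `tag` (2 B), `timestamp` (1 B), `port` (8 B), so it starts at offset 2 + 1 + 8 = 11 and occupies 2 bytes.
Bytes at offsets 11..12: E7 97.
In little-endian order the low byte comes first in memory.
Reassemble most-significant byte first: 97 E7 → 0x97E7.
Top bit is set, so as a signed 16-bit value this is 0x97E7 − 2^16 = -26649.

-26649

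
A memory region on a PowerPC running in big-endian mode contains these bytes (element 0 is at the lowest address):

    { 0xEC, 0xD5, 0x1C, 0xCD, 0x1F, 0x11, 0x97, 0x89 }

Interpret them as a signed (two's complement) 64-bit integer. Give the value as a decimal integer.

-1381166043404068983

Big-endian: lowest address holds the most-significant byte.
The bytes are already most-significant first: 0xECD51CCD1F119789.
Top bit is set, so as a signed 64-bit value this is 0xECD51CCD1F119789 − 2^64 = -1381166043404068983.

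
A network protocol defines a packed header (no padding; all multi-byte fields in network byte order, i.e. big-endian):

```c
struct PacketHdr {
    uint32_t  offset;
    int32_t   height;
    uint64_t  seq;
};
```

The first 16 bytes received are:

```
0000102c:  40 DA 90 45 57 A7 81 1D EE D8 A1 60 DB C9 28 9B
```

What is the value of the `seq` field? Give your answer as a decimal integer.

17210683413372676251

`seq` follows `offset` (4 B), `height` (4 B), so it starts at offset 4 + 4 = 8 and occupies 8 bytes.
Bytes at offsets 8..15: EE D8 A1 60 DB C9 28 9B.
Big-endian stores the most-significant byte at the lowest address.
The bytes are already most-significant first: 0xEED8A160DBC9289B.
0xEED8A160DBC9289B = 17210683413372676251.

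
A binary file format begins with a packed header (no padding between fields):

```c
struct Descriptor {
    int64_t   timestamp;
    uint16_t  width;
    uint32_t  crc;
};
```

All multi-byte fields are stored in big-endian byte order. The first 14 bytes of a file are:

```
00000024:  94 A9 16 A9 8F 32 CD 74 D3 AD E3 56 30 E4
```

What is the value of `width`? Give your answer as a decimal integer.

`width` follows `timestamp` (8 bytes), so it starts at byte offset 8 and occupies 2 bytes.
Bytes at offsets 8..9: D3 AD.
Big-endian stores the most-significant byte at the lowest address.
The bytes are already most-significant first: 0xD3AD.
0xD3AD = 54189.

54189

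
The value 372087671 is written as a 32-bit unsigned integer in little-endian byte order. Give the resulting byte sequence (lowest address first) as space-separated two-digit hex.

77 9B 2D 16

372087671 in hexadecimal, padded to 32 bits, is 0x162D9B77.
Split into bytes (most-significant first): 16 2D 9B 77.
Little-endian: lowest address holds the least-significant byte.
So at ascending addresses the bytes are 77 9B 2D 16.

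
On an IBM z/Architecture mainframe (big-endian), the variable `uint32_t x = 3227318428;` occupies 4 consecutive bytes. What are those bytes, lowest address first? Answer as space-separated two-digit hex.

3227318428 in hexadecimal, padded to 32 bits, is 0xC05CF89C.
Split into bytes (most-significant first): C0 5C F8 9C.
In big-endian order the high byte comes first in memory.
So the memory order matches the most-significant-first order: C0 5C F8 9C.

C0 5C F8 9C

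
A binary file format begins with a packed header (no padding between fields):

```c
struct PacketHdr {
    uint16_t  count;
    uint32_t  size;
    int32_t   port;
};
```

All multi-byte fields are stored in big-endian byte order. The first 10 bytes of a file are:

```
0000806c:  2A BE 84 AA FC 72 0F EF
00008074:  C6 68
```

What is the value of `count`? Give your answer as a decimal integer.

`count` is the first field, at byte offset 0, occupying 2 bytes.
Bytes at offsets 0..1: 2A BE.
Big-endian: lowest address holds the most-significant byte.
The bytes are already most-significant first: 0x2ABE.
0x2ABE = 10942.

10942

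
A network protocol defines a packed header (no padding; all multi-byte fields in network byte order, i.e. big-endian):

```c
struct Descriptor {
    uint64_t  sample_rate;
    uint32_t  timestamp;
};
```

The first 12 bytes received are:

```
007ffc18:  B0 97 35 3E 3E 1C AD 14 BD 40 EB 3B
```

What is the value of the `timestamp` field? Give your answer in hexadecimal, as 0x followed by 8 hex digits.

`timestamp` follows `sample_rate` (8 bytes), so it starts at byte offset 8 and occupies 4 bytes.
Bytes at offsets 8..11: BD 40 EB 3B.
In big-endian order the high byte comes first in memory.
The bytes are already most-significant first: 0xBD40EB3B.

0xBD40EB3B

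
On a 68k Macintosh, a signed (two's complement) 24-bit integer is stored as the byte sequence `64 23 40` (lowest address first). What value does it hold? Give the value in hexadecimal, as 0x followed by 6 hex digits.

In big-endian order the high byte comes first in memory.
The bytes are already most-significant first: 0x642340.

0x642340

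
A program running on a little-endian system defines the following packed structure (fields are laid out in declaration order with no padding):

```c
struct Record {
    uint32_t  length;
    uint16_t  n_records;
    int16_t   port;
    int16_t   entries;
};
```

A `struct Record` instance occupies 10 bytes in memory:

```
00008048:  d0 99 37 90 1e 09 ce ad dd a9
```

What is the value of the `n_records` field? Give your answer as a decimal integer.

2334

`n_records` follows `length` (4 bytes), so it starts at byte offset 4 and occupies 2 bytes.
Bytes at offsets 4..5: 1E 09.
In little-endian order the low byte comes first in memory.
Reassemble most-significant byte first: 09 1E → 0x091E.
0x091E = 2334.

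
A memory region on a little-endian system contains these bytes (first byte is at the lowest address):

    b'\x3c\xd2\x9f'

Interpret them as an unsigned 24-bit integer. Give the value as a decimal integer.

10474044

Little-endian stores the least-significant byte at the lowest address.
Reassemble most-significant byte first: 9F D2 3C → 0x9FD23C.
0x9FD23C = 10474044.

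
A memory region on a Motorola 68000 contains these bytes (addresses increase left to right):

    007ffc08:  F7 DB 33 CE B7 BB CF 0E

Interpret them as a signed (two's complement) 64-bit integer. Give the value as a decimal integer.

-586818363502899442

Big-endian stores the most-significant byte at the lowest address.
The bytes are already most-significant first: 0xF7DB33CEB7BBCF0E.
Top bit is set, so as a signed 64-bit value this is 0xF7DB33CEB7BBCF0E − 2^64 = -586818363502899442.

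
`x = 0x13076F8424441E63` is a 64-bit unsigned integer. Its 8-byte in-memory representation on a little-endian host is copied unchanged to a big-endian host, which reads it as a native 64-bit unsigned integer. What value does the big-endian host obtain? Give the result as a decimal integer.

Stored little-endian, the bytes at ascending addresses are 63 1E 44 24 84 6F 07 13.
Read back as big-endian, the last byte is least significant, giving 0x631E4424846F0713.
0x631E4424846F0713 = 7142220982687565587.

7142220982687565587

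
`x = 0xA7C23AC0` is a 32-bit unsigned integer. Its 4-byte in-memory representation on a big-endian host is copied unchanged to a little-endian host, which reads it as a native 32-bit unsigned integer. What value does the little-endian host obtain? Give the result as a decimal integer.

Stored big-endian, the bytes at ascending addresses are A7 C2 3A C0.
Read back as little-endian, the first byte is least significant, giving 0xC03AC2A7.
0xC03AC2A7 = 3225076391.

3225076391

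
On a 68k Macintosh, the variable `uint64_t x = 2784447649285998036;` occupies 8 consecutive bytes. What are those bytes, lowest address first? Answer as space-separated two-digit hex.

2784447649285998036 in hexadecimal, padded to 64 bits, is 0x26A45862675D05D4.
Split into bytes (most-significant first): 26 A4 58 62 67 5D 05 D4.
Big-endian: lowest address holds the most-significant byte.
So the memory order matches the most-significant-first order: 26 A4 58 62 67 5D 05 D4.

26 A4 58 62 67 5D 05 D4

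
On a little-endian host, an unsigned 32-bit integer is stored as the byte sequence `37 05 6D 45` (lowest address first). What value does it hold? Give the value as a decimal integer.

Little-endian: lowest address holds the least-significant byte.
Reassemble most-significant byte first: 45 6D 05 37 → 0x456D0537.
0x456D0537 = 1164772663.

1164772663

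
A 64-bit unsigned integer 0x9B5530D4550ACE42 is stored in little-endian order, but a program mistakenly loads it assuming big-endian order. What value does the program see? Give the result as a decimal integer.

Stored little-endian, the bytes at ascending addresses are 42 CE 0A 55 D4 30 55 9B.
Read back as big-endian, the last byte is least significant, giving 0x42CE0A55D430559B.
0x42CE0A55D430559B = 4813796415454074267.

4813796415454074267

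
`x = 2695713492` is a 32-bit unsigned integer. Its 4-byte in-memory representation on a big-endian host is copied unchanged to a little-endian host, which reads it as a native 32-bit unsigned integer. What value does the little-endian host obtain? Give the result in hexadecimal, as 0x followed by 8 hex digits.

2695713492 in 32-bit hexadecimal is 0xA0AD52D4.
Stored big-endian, the bytes at ascending addresses are A0 AD 52 D4.
Read back as little-endian, the first byte is least significant, giving 0xD452ADA0.

0xD452ADA0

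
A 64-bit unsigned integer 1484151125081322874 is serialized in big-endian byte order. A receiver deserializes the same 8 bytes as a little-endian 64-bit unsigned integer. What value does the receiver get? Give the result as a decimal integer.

8860119489476532244

1484151125081322874 in 64-bit hexadecimal is 0x1498C395BB77F57A.
Stored big-endian, the bytes at ascending addresses are 14 98 C3 95 BB 77 F5 7A.
Read back as little-endian, the first byte is least significant, giving 0x7AF577BB95C39814.
0x7AF577BB95C39814 = 8860119489476532244.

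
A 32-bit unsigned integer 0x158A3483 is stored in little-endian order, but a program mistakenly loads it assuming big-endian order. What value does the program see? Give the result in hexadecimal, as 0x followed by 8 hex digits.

0x83348A15

Stored little-endian, the bytes at ascending addresses are 83 34 8A 15.
Read back as big-endian, the last byte is least significant, giving 0x83348A15.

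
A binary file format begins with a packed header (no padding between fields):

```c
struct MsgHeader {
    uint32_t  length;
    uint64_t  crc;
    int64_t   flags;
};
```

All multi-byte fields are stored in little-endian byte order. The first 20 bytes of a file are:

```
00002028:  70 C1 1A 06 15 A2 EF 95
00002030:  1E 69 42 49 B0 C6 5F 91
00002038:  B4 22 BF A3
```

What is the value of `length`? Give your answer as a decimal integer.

`length` is the first field, at byte offset 0, occupying 4 bytes.
Bytes at offsets 0..3: 70 C1 1A 06.
Little-endian: lowest address holds the least-significant byte.
Reassemble most-significant byte first: 06 1A C1 70 → 0x061AC170.
0x061AC170 = 102416752.

102416752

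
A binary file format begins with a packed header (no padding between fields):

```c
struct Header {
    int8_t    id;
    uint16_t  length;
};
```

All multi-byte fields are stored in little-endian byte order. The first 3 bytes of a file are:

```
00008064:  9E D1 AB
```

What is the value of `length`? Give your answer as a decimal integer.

`length` follows `id` (1 byte), so it starts at byte offset 1 and occupies 2 bytes.
Bytes at offsets 1..2: D1 AB.
In little-endian order the low byte comes first in memory.
Reassemble most-significant byte first: AB D1 → 0xABD1.
0xABD1 = 43985.

43985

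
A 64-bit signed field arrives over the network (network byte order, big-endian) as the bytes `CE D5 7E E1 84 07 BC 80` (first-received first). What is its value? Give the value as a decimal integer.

In big-endian order the high byte comes first in memory.
The bytes are already most-significant first: 0xCED57EE18407BC80.
Top bit is set, so as a signed 64-bit value this is 0xCED57EE18407BC80 − 2^64 = -3542786024809186176.

-3542786024809186176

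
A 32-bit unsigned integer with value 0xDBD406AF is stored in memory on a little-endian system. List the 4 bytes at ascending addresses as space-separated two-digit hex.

Split into bytes (most-significant first): DB D4 06 AF.
Little-endian stores the least-significant byte at the lowest address.
So at ascending addresses the bytes are AF 06 D4 DB.

AF 06 D4 DB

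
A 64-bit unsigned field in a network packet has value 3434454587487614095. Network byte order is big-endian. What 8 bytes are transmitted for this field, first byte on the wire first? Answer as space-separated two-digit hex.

2F A9 A2 40 34 68 F4 8F

3434454587487614095 in hexadecimal, padded to 64 bits, is 0x2FA9A2403468F48F.
Split into bytes (most-significant first): 2F A9 A2 40 34 68 F4 8F.
Big-endian: lowest address holds the most-significant byte.
So the memory order matches the most-significant-first order: 2F A9 A2 40 34 68 F4 8F.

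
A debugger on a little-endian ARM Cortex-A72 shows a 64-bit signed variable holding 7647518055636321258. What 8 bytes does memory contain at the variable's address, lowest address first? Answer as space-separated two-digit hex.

7647518055636321258 in hexadecimal, padded to 64 bits, is 0x6A2171273F96C3EA.
Split into bytes (most-significant first): 6A 21 71 27 3F 96 C3 EA.
In little-endian order the low byte comes first in memory.
So at ascending addresses the bytes are EA C3 96 3F 27 71 21 6A.

EA C3 96 3F 27 71 21 6A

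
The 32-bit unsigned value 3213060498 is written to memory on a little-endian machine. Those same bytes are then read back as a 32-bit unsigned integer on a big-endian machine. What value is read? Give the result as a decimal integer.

2456388543

3213060498 in 32-bit hexadecimal is 0xBF836992.
Stored little-endian, the bytes at ascending addresses are 92 69 83 BF.
Read back as big-endian, the last byte is least significant, giving 0x926983BF.
0x926983BF = 2456388543.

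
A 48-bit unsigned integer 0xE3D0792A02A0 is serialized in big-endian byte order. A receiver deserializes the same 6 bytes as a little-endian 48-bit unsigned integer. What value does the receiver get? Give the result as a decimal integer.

175931163005155

Stored big-endian, the bytes at ascending addresses are E3 D0 79 2A 02 A0.
Read back as little-endian, the first byte is least significant, giving 0xA0022A79D0E3.
0xA0022A79D0E3 = 175931163005155.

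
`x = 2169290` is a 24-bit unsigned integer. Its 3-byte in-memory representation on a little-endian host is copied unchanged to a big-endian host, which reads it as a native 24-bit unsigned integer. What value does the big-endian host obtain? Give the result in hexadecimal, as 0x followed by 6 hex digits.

2169290 in 24-bit hexadecimal is 0x2119CA.
Stored little-endian, the bytes at ascending addresses are CA 19 21.
Read back as big-endian, the last byte is least significant, giving 0xCA1921.

0xCA1921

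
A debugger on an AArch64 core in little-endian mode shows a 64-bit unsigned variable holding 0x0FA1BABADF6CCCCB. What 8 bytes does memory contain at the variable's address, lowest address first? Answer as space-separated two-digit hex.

CB CC 6C DF BA BA A1 0F

Split into bytes (most-significant first): 0F A1 BA BA DF 6C CC CB.
Little-endian: lowest address holds the least-significant byte.
So at ascending addresses the bytes are CB CC 6C DF BA BA A1 0F.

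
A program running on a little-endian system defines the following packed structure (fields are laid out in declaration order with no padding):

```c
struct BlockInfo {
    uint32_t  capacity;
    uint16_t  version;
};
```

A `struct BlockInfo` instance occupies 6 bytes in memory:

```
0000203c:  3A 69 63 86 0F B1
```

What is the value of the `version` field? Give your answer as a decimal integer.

`version` follows `capacity` (4 bytes), so it starts at byte offset 4 and occupies 2 bytes.
Bytes at offsets 4..5: 0F B1.
In little-endian order the low byte comes first in memory.
Reassemble most-significant byte first: B1 0F → 0xB10F.
0xB10F = 45327.

45327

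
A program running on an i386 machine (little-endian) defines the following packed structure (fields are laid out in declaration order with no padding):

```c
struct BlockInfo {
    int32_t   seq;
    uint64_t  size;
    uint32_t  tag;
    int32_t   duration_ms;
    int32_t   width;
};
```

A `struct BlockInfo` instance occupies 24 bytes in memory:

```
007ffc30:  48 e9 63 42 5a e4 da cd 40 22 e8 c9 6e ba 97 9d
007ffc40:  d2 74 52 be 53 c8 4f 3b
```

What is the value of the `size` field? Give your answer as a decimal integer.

`size` follows `seq` (4 bytes), so it starts at byte offset 4 and occupies 8 bytes.
Bytes at offsets 4..11: 5A E4 DA CD 40 22 E8 C9.
Little-endian stores the least-significant byte at the lowest address.
Reassemble most-significant byte first: C9 E8 22 40 CD DA E4 5A → 0xC9E82240CDDAE45A.
0xC9E82240CDDAE45A = 14548916257947313242.

14548916257947313242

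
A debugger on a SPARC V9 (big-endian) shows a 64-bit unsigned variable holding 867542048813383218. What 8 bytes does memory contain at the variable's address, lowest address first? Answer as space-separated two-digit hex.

867542048813383218 in hexadecimal, padded to 64 bits, is 0x0C0A20E59F3C7E32.
Split into bytes (most-significant first): 0C 0A 20 E5 9F 3C 7E 32.
Big-endian stores the most-significant byte at the lowest address.
So the memory order matches the most-significant-first order: 0C 0A 20 E5 9F 3C 7E 32.

0C 0A 20 E5 9F 3C 7E 32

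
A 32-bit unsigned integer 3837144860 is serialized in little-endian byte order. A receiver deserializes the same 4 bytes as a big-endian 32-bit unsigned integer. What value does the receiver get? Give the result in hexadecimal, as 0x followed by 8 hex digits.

3837144860 in 32-bit hexadecimal is 0xE4B62F1C.
Stored little-endian, the bytes at ascending addresses are 1C 2F B6 E4.
Read back as big-endian, the last byte is least significant, giving 0x1C2FB6E4.

0x1C2FB6E4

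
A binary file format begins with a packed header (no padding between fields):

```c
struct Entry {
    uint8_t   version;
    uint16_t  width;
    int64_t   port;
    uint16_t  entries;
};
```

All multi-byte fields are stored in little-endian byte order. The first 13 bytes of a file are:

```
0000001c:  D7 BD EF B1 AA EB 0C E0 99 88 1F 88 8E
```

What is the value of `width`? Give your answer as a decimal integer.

61373

`width` follows `version` (1 byte), so it starts at byte offset 1 and occupies 2 bytes.
Bytes at offsets 1..2: BD EF.
Little-endian: lowest address holds the least-significant byte.
Reassemble most-significant byte first: EF BD → 0xEFBD.
0xEFBD = 61373.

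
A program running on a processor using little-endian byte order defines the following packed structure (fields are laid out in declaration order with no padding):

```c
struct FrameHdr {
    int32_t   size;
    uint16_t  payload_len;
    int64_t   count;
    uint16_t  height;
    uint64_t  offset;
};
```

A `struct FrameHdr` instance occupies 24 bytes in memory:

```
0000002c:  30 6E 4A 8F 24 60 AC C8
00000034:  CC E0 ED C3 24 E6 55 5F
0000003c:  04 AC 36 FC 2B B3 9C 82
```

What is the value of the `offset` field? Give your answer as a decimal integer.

9411594322793901060

`offset` follows `size` (4 B), `payload_len` (2 B), `count` (8 B), `height` (2 B), so it starts at offset 4 + 2 + 8 + 2 = 16 and occupies 8 bytes.
Bytes at offsets 16..23: 04 AC 36 FC 2B B3 9C 82.
Little-endian stores the least-significant byte at the lowest address.
Reassemble most-significant byte first: 82 9C B3 2B FC 36 AC 04 → 0x829CB32BFC36AC04.
0x829CB32BFC36AC04 = 9411594322793901060.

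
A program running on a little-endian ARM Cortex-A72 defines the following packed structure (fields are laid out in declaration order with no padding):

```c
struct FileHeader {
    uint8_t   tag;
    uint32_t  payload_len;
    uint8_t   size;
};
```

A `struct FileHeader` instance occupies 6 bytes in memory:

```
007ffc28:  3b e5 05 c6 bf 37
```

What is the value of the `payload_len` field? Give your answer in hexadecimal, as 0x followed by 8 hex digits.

`payload_len` follows `tag` (1 byte), so it starts at byte offset 1 and occupies 4 bytes.
Bytes at offsets 1..4: E5 05 C6 BF.
Little-endian stores the least-significant byte at the lowest address.
Reassemble most-significant byte first: BF C6 05 E5 → 0xBFC605E5.

0xBFC605E5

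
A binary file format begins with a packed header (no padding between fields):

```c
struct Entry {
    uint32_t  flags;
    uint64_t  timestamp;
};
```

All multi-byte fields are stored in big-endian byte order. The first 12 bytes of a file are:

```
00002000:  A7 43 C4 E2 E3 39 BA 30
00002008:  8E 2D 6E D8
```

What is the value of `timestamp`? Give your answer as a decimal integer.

`timestamp` follows `flags` (4 bytes), so it starts at byte offset 4 and occupies 8 bytes.
Bytes at offsets 4..11: E3 39 BA 30 8E 2D 6E D8.
Big-endian: lowest address holds the most-significant byte.
The bytes are already most-significant first: 0xE339BA308E2D6ED8.
0xE339BA308E2D6ED8 = 16373322637988687576.

16373322637988687576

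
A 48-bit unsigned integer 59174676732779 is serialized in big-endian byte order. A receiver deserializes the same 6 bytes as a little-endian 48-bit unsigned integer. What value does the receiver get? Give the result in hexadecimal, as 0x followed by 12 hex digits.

59174676732779 in 48-bit hexadecimal is 0x35D1AD961B6B.
Stored big-endian, the bytes at ascending addresses are 35 D1 AD 96 1B 6B.
Read back as little-endian, the first byte is least significant, giving 0x6B1B96ADD135.

0x6B1B96ADD135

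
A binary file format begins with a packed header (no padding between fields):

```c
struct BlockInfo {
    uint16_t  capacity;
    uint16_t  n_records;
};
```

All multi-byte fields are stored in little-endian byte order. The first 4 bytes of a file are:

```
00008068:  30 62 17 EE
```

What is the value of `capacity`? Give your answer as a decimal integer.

25136

`capacity` is the first field, at byte offset 0, occupying 2 bytes.
Bytes at offsets 0..1: 30 62.
Little-endian stores the least-significant byte at the lowest address.
Reassemble most-significant byte first: 62 30 → 0x6230.
0x6230 = 25136.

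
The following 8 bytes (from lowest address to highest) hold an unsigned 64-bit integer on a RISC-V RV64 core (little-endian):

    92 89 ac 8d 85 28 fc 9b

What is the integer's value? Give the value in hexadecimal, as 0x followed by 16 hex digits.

Little-endian: lowest address holds the least-significant byte.
Reassemble most-significant byte first: 9B FC 28 85 8D AC 89 92 → 0x9BFC28858DAC8992.

0x9BFC28858DAC8992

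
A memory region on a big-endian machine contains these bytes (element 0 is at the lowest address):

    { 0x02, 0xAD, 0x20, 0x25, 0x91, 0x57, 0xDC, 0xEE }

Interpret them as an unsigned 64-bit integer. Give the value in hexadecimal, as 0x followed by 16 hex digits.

0x02AD20259157DCEE

Big-endian stores the most-significant byte at the lowest address.
The bytes are already most-significant first: 0x02AD20259157DCEE.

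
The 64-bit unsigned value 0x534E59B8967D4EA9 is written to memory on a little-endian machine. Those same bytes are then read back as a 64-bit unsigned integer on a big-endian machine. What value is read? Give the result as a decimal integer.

12199826526884679251

Stored little-endian, the bytes at ascending addresses are A9 4E 7D 96 B8 59 4E 53.
Read back as big-endian, the last byte is least significant, giving 0xA94E7D96B8594E53.
0xA94E7D96B8594E53 = 12199826526884679251.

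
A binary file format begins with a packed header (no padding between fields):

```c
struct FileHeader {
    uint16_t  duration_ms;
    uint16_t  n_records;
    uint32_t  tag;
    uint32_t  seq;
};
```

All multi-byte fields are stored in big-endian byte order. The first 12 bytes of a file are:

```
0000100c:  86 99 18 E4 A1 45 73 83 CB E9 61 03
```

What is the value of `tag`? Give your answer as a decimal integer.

2705683331

`tag` follows `duration_ms` (2 B), `n_records` (2 B), so it starts at offset 2 + 2 = 4 and occupies 4 bytes.
Bytes at offsets 4..7: A1 45 73 83.
In big-endian order the high byte comes first in memory.
The bytes are already most-significant first: 0xA1457383.
0xA1457383 = 2705683331.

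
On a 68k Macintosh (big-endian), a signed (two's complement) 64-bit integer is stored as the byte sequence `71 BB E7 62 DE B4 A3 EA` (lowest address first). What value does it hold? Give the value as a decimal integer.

8195398358759941098

In big-endian order the high byte comes first in memory.
The bytes are already most-significant first: 0x71BBE762DEB4A3EA.
0x71BBE762DEB4A3EA = 8195398358759941098.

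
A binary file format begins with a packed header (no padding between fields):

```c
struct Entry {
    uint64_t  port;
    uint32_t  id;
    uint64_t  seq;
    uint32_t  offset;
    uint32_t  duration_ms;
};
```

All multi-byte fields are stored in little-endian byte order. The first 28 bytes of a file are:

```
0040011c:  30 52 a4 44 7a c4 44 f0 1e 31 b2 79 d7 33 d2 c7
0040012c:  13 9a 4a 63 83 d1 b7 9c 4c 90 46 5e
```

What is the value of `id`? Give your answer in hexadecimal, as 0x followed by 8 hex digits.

`id` follows `port` (8 bytes), so it starts at byte offset 8 and occupies 4 bytes.
Bytes at offsets 8..11: 1E 31 B2 79.
Little-endian: lowest address holds the least-significant byte.
Reassemble most-significant byte first: 79 B2 31 1E → 0x79B2311E.

0x79B2311E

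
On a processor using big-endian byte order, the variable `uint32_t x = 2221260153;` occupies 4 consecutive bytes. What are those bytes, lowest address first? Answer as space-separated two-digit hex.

84 65 BD 79

2221260153 in hexadecimal, padded to 32 bits, is 0x8465BD79.
Split into bytes (most-significant first): 84 65 BD 79.
Big-endian: lowest address holds the most-significant byte.
So the memory order matches the most-significant-first order: 84 65 BD 79.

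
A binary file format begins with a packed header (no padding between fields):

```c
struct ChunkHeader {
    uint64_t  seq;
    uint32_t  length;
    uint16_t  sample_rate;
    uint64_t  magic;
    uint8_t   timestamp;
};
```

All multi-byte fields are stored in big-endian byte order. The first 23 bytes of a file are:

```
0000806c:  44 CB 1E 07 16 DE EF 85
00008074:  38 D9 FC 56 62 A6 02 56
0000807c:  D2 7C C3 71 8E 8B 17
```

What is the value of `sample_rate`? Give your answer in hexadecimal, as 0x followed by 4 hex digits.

`sample_rate` follows `seq` (8 B), `length` (4 B), so it starts at offset 8 + 4 = 12 and occupies 2 bytes.
Bytes at offsets 12..13: 62 A6.
Big-endian: lowest address holds the most-significant byte.
The bytes are already most-significant first: 0x62A6.

0x62A6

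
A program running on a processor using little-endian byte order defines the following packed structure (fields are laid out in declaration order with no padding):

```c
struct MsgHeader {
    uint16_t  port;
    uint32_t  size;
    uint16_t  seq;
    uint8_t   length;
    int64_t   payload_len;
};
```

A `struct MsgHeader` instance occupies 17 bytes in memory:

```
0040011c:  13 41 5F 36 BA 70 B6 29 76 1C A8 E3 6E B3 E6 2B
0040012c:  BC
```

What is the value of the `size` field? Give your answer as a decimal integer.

`size` follows `port` (2 bytes), so it starts at byte offset 2 and occupies 4 bytes.
Bytes at offsets 2..5: 5F 36 BA 70.
Little-endian: lowest address holds the least-significant byte.
Reassemble most-significant byte first: 70 BA 36 5F → 0x70BA365F.
0x70BA365F = 1891251807.

1891251807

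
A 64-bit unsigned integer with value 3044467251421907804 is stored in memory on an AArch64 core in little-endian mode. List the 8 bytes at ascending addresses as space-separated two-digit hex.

3044467251421907804 in hexadecimal, padded to 64 bits, is 0x2A401ED5BB500B5C.
Split into bytes (most-significant first): 2A 40 1E D5 BB 50 0B 5C.
In little-endian order the low byte comes first in memory.
So at ascending addresses the bytes are 5C 0B 50 BB D5 1E 40 2A.

5C 0B 50 BB D5 1E 40 2A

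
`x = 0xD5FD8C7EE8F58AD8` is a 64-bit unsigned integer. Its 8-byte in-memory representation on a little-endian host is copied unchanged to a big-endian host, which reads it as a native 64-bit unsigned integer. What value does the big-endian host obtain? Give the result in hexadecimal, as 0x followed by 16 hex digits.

0xD88AF5E87E8CFDD5

Stored little-endian, the bytes at ascending addresses are D8 8A F5 E8 7E 8C FD D5.
Read back as big-endian, the last byte is least significant, giving 0xD88AF5E87E8CFDD5.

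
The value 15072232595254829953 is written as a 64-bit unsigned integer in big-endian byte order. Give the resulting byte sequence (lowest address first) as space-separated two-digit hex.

15072232595254829953 in hexadecimal, padded to 64 bits, is 0xD12B53B0743A6381.
Split into bytes (most-significant first): D1 2B 53 B0 74 3A 63 81.
Big-endian: lowest address holds the most-significant byte.
So the memory order matches the most-significant-first order: D1 2B 53 B0 74 3A 63 81.

D1 2B 53 B0 74 3A 63 81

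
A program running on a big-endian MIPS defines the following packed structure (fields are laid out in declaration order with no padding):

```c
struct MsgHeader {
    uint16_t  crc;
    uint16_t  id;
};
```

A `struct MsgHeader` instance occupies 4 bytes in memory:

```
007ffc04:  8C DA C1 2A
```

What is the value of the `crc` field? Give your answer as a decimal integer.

`crc` is the first field, at byte offset 0, occupying 2 bytes.
Bytes at offsets 0..1: 8C DA.
In big-endian order the high byte comes first in memory.
The bytes are already most-significant first: 0x8CDA.
0x8CDA = 36058.

36058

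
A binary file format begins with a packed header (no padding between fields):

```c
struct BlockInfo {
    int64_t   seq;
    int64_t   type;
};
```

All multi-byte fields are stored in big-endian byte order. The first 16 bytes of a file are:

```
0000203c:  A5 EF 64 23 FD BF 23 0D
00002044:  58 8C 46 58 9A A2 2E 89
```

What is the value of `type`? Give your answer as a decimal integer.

`type` follows `seq` (8 bytes), so it starts at byte offset 8 and occupies 8 bytes.
Bytes at offsets 8..15: 58 8C 46 58 9A A2 2E 89.
Big-endian stores the most-significant byte at the lowest address.
The bytes are already most-significant first: 0x588C46589AA22E89.
0x588C46589AA22E89 = 6380552118442536585.

6380552118442536585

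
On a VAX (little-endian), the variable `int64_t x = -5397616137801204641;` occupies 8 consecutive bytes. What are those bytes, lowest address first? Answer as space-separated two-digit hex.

Two's complement of -5397616137801204641 in 64 bits: 5397616137801204641 = 0x4AE82F478F8E83A1; invert → 0xB517D0B870717C5E; add 1 → 0xB517D0B870717C5F.
Split into bytes (most-significant first): B5 17 D0 B8 70 71 7C 5F.
Little-endian: lowest address holds the least-significant byte.
So at ascending addresses the bytes are 5F 7C 71 70 B8 D0 17 B5.

5F 7C 71 70 B8 D0 17 B5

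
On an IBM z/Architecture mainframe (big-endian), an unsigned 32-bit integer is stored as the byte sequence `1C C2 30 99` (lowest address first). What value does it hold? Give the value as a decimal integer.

Big-endian stores the most-significant byte at the lowest address.
The bytes are already most-significant first: 0x1CC23099.
0x1CC23099 = 482488473.

482488473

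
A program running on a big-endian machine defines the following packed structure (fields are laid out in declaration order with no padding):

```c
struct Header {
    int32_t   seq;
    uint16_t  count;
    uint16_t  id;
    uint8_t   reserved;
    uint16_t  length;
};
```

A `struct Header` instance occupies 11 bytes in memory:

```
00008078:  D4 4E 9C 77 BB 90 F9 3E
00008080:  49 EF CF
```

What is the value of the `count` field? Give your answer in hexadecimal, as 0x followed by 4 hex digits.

0xBB90

`count` follows `seq` (4 bytes), so it starts at byte offset 4 and occupies 2 bytes.
Bytes at offsets 4..5: BB 90.
In big-endian order the high byte comes first in memory.
The bytes are already most-significant first: 0xBB90.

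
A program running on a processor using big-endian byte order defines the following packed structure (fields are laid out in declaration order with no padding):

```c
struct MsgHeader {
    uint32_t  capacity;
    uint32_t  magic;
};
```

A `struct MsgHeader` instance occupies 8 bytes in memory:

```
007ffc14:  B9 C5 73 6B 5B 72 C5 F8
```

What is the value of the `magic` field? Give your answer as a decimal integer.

`magic` follows `capacity` (4 bytes), so it starts at byte offset 4 and occupies 4 bytes.
Bytes at offsets 4..7: 5B 72 C5 F8.
Big-endian: lowest address holds the most-significant byte.
The bytes are already most-significant first: 0x5B72C5F8.
0x5B72C5F8 = 1534248440.

1534248440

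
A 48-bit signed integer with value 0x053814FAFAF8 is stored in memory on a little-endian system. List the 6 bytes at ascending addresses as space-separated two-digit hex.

Split into bytes (most-significant first): 05 38 14 FA FA F8.
In little-endian order the low byte comes first in memory.
So at ascending addresses the bytes are F8 FA FA 14 38 05.

F8 FA FA 14 38 05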